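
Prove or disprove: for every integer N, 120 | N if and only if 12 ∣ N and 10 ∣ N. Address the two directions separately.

(⟹) If 120 ∣ N, write N = 120q. Since 120 = 10·12, N = 12·(10q), so 12 ∣ N; and since 120 = 12·10, N = 10·(12q), so 10 ∣ N.

(⟸) This fails: take N = 60. Both 12 ∣ 60 and 10 ∣ 60, yet 60 is not a multiple of 120 (since 60 = 0·120 + 60), so 120 ∤ 60.

The forward direction holds; the converse fails.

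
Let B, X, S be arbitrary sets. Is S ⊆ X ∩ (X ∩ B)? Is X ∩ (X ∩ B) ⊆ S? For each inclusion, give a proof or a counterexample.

Both inclusions fail.

(⟹) This inclusion fails. Take B = ∅, X = ∅, S = {1}; then 1 ∈ S but 1 ∉ X ∩ (X ∩ B).

(⟸) This inclusion fails. Take B = {1}, X = {1}, S = ∅; then 1 ∈ X ∩ (X ∩ B) but 1 ∉ S.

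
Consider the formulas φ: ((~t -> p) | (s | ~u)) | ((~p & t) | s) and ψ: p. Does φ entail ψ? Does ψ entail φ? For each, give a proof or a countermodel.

Not equivalent: only (⇐) holds.

Forward direction. This fails. Under p = F, u = F, t = F, s = F, the left side is true but the right side is false.

Converse. Assume the antecedent. If p is true, the consequent reduces to true regardless of the other variables. If p is false, the antecedent cannot hold. Either way the consequent holds.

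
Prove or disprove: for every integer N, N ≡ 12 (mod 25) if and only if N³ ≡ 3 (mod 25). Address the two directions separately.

Both directions hold.

Converse. Suppose N³ ≡ 3 (mod 25). The only residue r in {0, …, 24} with r³ ≡ 3 (mod 25) is r = 12, so N ≡ 12 (mod 25).

Forward direction. Suppose N ≡ 12 (mod 25). Write N = 25j + 12. Then (25j + 12)³ = 15625j³ + 22500j² + 10800j + 1728 = 25(625j³ + 900j² + 432j + 69) + 3, so N³ ≡ 3 (mod 25).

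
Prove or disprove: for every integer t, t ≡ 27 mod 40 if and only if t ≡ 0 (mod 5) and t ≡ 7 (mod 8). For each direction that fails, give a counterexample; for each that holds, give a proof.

(→) This fails: t = 27 gives 27 ≡ 27 (mod 40) but 27 ≡ 2 (mod 5), so the conjunction on the right does not hold.

(←) This fails: t = 15 satisfies both congruences on the right (15 ≡ 0 mod 5 and 15 ≡ 7 mod 8) yet 15 ≡ 15 (mod 40), not 27.

Both directions fail.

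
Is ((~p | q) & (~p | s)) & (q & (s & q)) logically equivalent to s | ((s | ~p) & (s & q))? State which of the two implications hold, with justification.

The forward direction holds; the converse fails.

(⟹) Assume the antecedent. If s is true, s | ((s | ~p) & (s & q)) reduces to true regardless of the other variables. If s is false, the antecedent cannot hold. Either way s | ((s | ~p) & (s & q)) holds.

(⟸) This fails. Under s = T, q = F, p = F, the left side is false but the right side is true.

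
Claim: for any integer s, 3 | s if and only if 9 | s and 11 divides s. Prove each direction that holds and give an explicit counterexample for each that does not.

Forward direction. This fails: take s = 3. Certainly 3 ∣ 3, but 9 ∤ 3.

Converse. Suppose 9 ∣ s and 11 ∣ s. Any common multiple of 9 and 11 is a multiple of their lcm; here gcd(9, 11) = 1, so lcm(9, 11) = 9·11 = 99, so 99 ∣ s. Since 3 ∣ 99, it follows that 3 ∣ s.

The forward direction fails; the converse holds.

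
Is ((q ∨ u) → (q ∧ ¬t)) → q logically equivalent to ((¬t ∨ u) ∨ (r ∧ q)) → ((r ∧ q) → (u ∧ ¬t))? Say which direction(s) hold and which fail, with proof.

(⇒) fails and (⇐) fails.

[⇒] This fails. Under r = T, q = T, t = F, u = F, the left side is true but the right side is false.

[⇐] This fails. Under r = F, q = F, t = F, u = F, the left side is false but the right side is true.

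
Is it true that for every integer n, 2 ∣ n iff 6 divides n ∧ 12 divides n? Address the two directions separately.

Only the converse holds.

Forward direction. This fails: take n = 2. Certainly 2 ∣ 2, but 6 ∤ 2.

Converse. Suppose 6 ∣ n and 12 ∣ n. Any common multiple of 6 and 12 is a multiple of their lcm; here lcm(6, 12) = 6·12/gcd(6, 12) = 72/6 = 12, so 12 ∣ n. Since 2 ∣ 12, it follows that 2 ∣ n.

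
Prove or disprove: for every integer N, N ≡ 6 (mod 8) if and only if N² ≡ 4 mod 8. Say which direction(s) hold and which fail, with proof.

Not equivalent: only (⇒) holds.

(⇒) Suppose N ≡ 6 (mod 8). Write N = 8j + 6. Then (8j + 6)² = 64j² + 96j + 36 = 8(8j² + 12j + 4) + 4, so N² ≡ 4 (mod 8).

(⇐) This fails: take N = 2. Then 2² = 4 ≡ 4 (mod 8), yet 2 ≡ 2 (mod 8), not 6.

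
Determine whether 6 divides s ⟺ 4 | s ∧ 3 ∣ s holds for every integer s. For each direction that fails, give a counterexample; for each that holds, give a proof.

Not equivalent: only (⇐) holds.

Forward direction. This fails: take s = 6. Certainly 6 ∣ 6, but 4 ∤ 6.

Converse. Suppose 4 ∣ s and 3 ∣ s. Any common multiple of 4 and 3 is a multiple of their lcm; here gcd(4, 3) = 1, so lcm(4, 3) = 4·3 = 12, so 12 ∣ s. Since 6 ∣ 12, it follows that 6 ∣ s.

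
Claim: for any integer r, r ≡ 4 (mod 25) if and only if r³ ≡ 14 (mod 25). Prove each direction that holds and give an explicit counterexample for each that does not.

Both directions hold; the statement is true.

Converse. Suppose r³ ≡ 14 (mod 25). The only residue r in {0, …, 24} with r³ ≡ 14 (mod 25) is r = 4, so r ≡ 4 (mod 25).

Forward direction. Suppose r ≡ 4 (mod 25). Write r = 25j + 4. Then (25j + 4)³ = 15625j³ + 7500j² + 1200j + 64 = 25(625j³ + 300j² + 48j + 2) + 14, so r³ ≡ 14 (mod 25).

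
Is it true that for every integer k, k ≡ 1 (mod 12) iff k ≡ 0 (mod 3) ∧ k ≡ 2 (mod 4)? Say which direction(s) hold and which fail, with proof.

Neither direction holds.

(→) This fails: k = 1 gives 1 ≡ 1 (mod 12) but 1 ≡ 1 (mod 3), so the conjunction on the right does not hold.

(←) This fails: k = 6 satisfies both congruences on the right (6 ≡ 0 mod 3 and 6 ≡ 2 mod 4) yet 6 ≡ 6 (mod 12), not 1.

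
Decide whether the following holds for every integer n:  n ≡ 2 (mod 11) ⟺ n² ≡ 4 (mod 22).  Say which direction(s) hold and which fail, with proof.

Both directions fail.

(⟹) This fails: take n = 13. Then 13 ≡ 2 (mod 11), but 13² = 169 ≡ 15 (mod 22), not 4.

(⟸) This fails: take n = 20. Then 20² = 400 ≡ 4 (mod 22), yet 20 ≡ 9 (mod 11), not 2.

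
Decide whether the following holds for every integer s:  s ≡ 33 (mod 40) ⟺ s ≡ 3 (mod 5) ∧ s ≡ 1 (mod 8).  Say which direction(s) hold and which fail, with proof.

Forward direction. Suppose s ≡ 33 (mod 40); write s = 40j + 33. Since 5 ∣ 40, reducing mod 5 gives s ≡ 33 ≡ 3 (mod 5); since 8 ∣ 40, reducing mod 8 gives s ≡ 33 ≡ 1 (mod 8).

Converse. If s ≡ 3 (mod 5) and s ≡ 1 (mod 8), then by the Chinese remainder theorem s ≡ 33 (mod 40). This is exactly s ≡ 33 (mod 40).

Both directions hold; the statement is true.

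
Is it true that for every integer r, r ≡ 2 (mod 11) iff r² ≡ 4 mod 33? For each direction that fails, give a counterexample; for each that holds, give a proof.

[⇒] This fails: take r = 24. Then 24 ≡ 2 (mod 11), but 24² = 576 ≡ 15 (mod 33), not 4.

[⇐] This fails: take r = 20. Then 20² = 400 ≡ 4 (mod 33), yet 20 ≡ 9 (mod 11), not 2.

(⇒) fails and (⇐) fails.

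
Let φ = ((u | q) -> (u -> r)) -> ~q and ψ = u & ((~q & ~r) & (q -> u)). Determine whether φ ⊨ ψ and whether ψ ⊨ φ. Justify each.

Only the reverse direction holds.

(⟹) This fails. Under u = F, q = F, r = F, the left side is true but the right side is false.

(⟸) Assume the antecedent. If u is true, the antecedent forces (u = T, q = F, r = F), and ((u | q) -> (u -> r)) -> ~q holds there. If u is false, the antecedent cannot hold. Either way ((u | q) -> (u -> r)) -> ~q holds.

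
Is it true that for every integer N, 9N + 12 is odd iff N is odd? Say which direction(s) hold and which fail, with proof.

(←) Suppose N is odd; write N = 2j + 1. Then 9N + 12 = 9·(2j + 1) + 12 = 2·9j + 21, which is odd.

(→) Suppose 9N + 12 is odd. Since 9 is odd, 9N and N have the same parity, so 9N + 12 ≡ N + 12 (mod 2). As 12 is even, 9N + 12 is odd exactly when N is odd. Thus N is odd.

Both directions hold; the statement is true.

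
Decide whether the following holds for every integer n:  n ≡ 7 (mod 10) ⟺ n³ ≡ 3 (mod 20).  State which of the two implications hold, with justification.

(⟹) This fails: take n = 17. Then 17 ≡ 7 (mod 10), but 17³ = 4913 ≡ 13 (mod 20), not 3.

(⟸) Conversely, the residues r modulo 20 with r³ ≡ 3 (mod 20) are exactly {7}, and each is ≡ 7 (mod 10).

(⇒) fails; (⇐) holds.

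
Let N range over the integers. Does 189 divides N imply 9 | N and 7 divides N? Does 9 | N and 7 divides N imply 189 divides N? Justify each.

(⟹) If 189 ∣ N, write N = 189q. Since 189 = 21·9, N = 9·(21q), so 9 ∣ N; and since 189 = 27·7, N = 7·(27q), so 7 ∣ N.

(⟸) This fails: take N = 63. Both 9 ∣ 63 and 7 ∣ 63, yet 63 is not a multiple of 189 (since 63 = 0·189 + 63), so 189 ∤ 63.

Only the forward implication holds.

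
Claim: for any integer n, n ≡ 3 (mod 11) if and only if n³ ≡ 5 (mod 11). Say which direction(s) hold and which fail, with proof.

(⇐) Suppose n³ ≡ 5 (mod 11). The only residue r in {0, …, 10} with r³ ≡ 5 (mod 11) is r = 3, so n ≡ 3 (mod 11).

(⇒) Suppose n ≡ 3 (mod 11). Write n = 11j + 3. Then (11j + 3)³ = 1331j³ + 1089j² + 297j + 27 = 11(121j³ + 99j² + 27j + 2) + 5, so n³ ≡ 5 (mod 11).

Equivalent; both directions hold.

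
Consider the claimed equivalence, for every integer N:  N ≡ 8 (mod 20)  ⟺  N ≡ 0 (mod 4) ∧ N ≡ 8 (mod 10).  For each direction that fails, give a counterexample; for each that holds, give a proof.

(⇒) Suppose N ≡ 8 (mod 20); write N = 20j + 8. Since 4 ∣ 20, reducing mod 4 gives N ≡ 8 ≡ 0 (mod 4); since 10 ∣ 20, reducing mod 10 gives N ≡ 8 (mod 10).

(⇐) Conversely, if N ≡ 0 (mod 4) and N ≡ 8 (mod 10), then by the Chinese remainder theorem N ≡ 8 (mod 20). This is exactly N ≡ 8 (mod 20).

Equivalent; both directions hold.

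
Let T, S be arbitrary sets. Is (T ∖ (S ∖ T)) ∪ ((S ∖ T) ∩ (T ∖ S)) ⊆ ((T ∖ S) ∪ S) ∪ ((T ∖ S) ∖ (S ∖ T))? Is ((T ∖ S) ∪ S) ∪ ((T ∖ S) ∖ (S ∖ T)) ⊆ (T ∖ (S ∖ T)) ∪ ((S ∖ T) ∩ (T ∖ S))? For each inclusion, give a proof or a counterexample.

(⊆) Let x ∈ (T ∖ (S ∖ T)) ∪ ((S ∖ T) ∩ (T ∖ S)). Then either x ∈ T and x ∉ S; or x ∈ T ∩ S. In each case x ∈ ((T ∖ S) ∪ S) ∪ ((T ∖ S) ∖ (S ∖ T)), so (T ∖ (S ∖ T)) ∪ ((S ∖ T) ∩ (T ∖ S)) ⊆ ((T ∖ S) ∪ S) ∪ ((T ∖ S) ∖ (S ∖ T)).

(⊇) This inclusion fails. Take T = ∅, S = {1}; then 1 ∈ ((T ∖ S) ∪ S) ∪ ((T ∖ S) ∖ (S ∖ T)) but 1 ∉ (T ∖ (S ∖ T)) ∪ ((S ∖ T) ∩ (T ∖ S)).

Only the forward inclusion holds.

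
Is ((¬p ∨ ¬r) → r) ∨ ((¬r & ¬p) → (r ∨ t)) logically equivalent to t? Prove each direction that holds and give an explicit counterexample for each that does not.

(⟹) This fails. Under p = T, r = F, t = F, the left side is true but the right side is false.

(⟸) Assume the antecedent. If p is true, the consequent reduces to true regardless of the other variables. If p is false, the antecedent forces (p = F, r = F, t = T) or (p = F, r = T, t = T), and the consequent holds there. Either way the consequent holds.

Not equivalent: only (⇐) holds.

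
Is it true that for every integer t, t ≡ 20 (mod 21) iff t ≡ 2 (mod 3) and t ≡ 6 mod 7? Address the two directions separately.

(⇒) Suppose t ≡ 20 (mod 21); write t = 21j + 20. Since 3 ∣ 21, reducing mod 3 gives t ≡ 20 ≡ 2 (mod 3); since 7 ∣ 21, reducing mod 7 gives t ≡ 20 ≡ 6 (mod 7).

(⇐) Conversely, if t ≡ 2 (mod 3) and t ≡ 6 (mod 7), then by the Chinese remainder theorem t ≡ 20 (mod 21). This is exactly t ≡ 20 (mod 21).

The biconditional holds.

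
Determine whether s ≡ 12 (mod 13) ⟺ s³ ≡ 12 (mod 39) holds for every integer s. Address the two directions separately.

Forward direction. This fails: take s = 25. Then 25 ≡ 12 (mod 13), but 25³ = 15625 ≡ 25 (mod 39), not 12.

Converse. This fails: take s = 30. Then 30³ = 27000 ≡ 12 (mod 39), yet 30 ≡ 4 (mod 13), not 12.

(⇒) fails and (⇐) fails.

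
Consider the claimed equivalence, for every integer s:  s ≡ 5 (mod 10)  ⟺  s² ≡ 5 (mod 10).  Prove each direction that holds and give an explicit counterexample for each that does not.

Converse. Suppose s² ≡ 5 (mod 10). The only residue r in {0, …, 9} with r² ≡ 5 (mod 10) is r = 5, so s ≡ 5 (mod 10).

Forward direction. Suppose s ≡ 5 (mod 10). Write s = 10j + 5. Then (10j + 5)² = 100j² + 100j + 25 = 10(10j² + 10j + 2) + 5, so s² ≡ 5 (mod 10).

Both implications hold.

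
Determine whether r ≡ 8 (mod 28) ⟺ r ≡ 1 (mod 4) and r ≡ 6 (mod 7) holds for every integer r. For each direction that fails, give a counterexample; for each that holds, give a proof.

[⇒] This fails: r = 8 gives 8 ≡ 8 (mod 28) but 8 ≡ 0 (mod 4), so the conjunction on the right does not hold.

[⇐] This fails: r = 13 satisfies both congruences on the right (13 ≡ 1 mod 4 and 13 ≡ 6 mod 7) yet 13 ≡ 13 (mod 28), not 8.

Neither implication holds.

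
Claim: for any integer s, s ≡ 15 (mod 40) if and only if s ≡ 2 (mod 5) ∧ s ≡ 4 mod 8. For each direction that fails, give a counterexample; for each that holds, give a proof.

[⇒] This fails: s = 15 gives 15 ≡ 15 (mod 40) but 15 ≡ 0 (mod 5), so the conjunction on the right does not hold.

[⇐] This fails: s = 12 satisfies both congruences on the right (12 ≡ 2 mod 5 and 12 ≡ 4 mod 8) yet 12 ≡ 12 (mod 40), not 15.

Both directions fail.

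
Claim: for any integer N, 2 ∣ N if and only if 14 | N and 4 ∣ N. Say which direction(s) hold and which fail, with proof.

(→) This fails: take N = 2. Certainly 2 ∣ 2, but 14 ∤ 2.

(←) Suppose 14 ∣ N and 4 ∣ N. Any common multiple of 14 and 4 is a multiple of their lcm; here lcm(14, 4) = 14·4/gcd(14, 4) = 56/2 = 28, so 28 ∣ N. Since 2 ∣ 28, it follows that 2 ∣ N.

The forward direction fails; the converse holds.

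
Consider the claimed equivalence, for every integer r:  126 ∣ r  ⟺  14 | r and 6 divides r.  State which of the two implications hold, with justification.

[⇐] This fails: take r = 42. Both 14 ∣ 42 and 6 ∣ 42, yet 42 is not a multiple of 126 (since 42 = 0·126 + 42), so 126 ∤ 42.

[⇒] If 126 ∣ r, write r = 126q. Since 126 = 9·14, r = 14·(9q), so 14 ∣ r; and since 126 = 21·6, r = 6·(21q), so 6 ∣ r.

The forward direction holds; the converse fails.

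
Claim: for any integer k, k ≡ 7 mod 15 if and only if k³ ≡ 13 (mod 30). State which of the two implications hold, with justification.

(→) This fails: take k = 22. Then 22 ≡ 7 (mod 15), but 22³ = 10648 ≡ 28 (mod 30), not 13.

(←) Conversely, the residues r modulo 30 with r³ ≡ 13 (mod 30) are exactly {7}, and each is ≡ 7 (mod 15).

The forward direction fails; the converse holds.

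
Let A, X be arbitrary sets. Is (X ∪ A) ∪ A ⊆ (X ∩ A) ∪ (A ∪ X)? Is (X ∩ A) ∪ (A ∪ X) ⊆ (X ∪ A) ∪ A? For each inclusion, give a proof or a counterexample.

The two sets are equal.

Forward inclusion. Let x ∈ (X ∪ A) ∪ A. Then either x ∈ A and x ∉ X; or x ∈ X and x ∉ A; or x ∈ A ∩ X. In each case x ∈ (X ∩ A) ∪ (A ∪ X), so (X ∪ A) ∪ A ⊆ (X ∩ A) ∪ (A ∪ X).

Reverse inclusion. Let x ∈ (X ∩ A) ∪ (A ∪ X). Then either x ∈ A and x ∉ X; or x ∈ X and x ∉ A; or x ∈ A ∩ X. In each case x ∈ (X ∪ A) ∪ A, so (X ∩ A) ∪ (A ∪ X) ⊆ (X ∪ A) ∪ A.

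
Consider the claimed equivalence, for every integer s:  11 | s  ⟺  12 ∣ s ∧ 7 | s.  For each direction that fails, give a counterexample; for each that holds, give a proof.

Neither implication holds.

(⟹) This fails: take s = 11. Certainly 11 ∣ 11, but 12 ∤ 11.

(⟸) This fails: take s = 84. Both 12 ∣ 84 and 7 ∣ 84, yet 84 is not a multiple of 11 (since 84 = 7·11 + 7), so 11 ∤ 84.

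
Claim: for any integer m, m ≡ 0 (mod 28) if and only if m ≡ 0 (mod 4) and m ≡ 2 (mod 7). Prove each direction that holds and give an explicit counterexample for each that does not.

Forward direction. This fails: m = 0 gives 0 ≡ 0 (mod 28) but 0 ≡ 0 (mod 7), so the conjunction on the right does not hold.

Converse. This fails: m = 16 satisfies both congruences on the right (16 ≡ 0 mod 4 and 16 ≡ 2 mod 7) yet 16 ≡ 16 (mod 28), not 0.

(⇒) fails and (⇐) fails.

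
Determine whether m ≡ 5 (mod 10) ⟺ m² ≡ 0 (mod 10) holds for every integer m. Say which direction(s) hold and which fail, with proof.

Forward direction. This fails: take m = 5. Then 5 ≡ 5 (mod 10), but 5² = 25 ≡ 5 (mod 10), not 0.

Converse. This fails: take m = 0. Then 0² = 0 ≡ 0 (mod 10), yet 0 ≡ 0 (mod 10), not 5.

Neither implication holds.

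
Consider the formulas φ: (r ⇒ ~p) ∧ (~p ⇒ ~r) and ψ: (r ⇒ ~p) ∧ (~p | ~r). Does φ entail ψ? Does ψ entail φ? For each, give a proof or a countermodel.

(⟹) Assume the antecedent. If p is true, the antecedent forces (p = T, r = F), and (r ⇒ ~p) ∧ (~p | ~r) holds there. If p is false, (r ⇒ ~p) ∧ (~p | ~r) reduces to true regardless of the other variables. Either way (r ⇒ ~p) ∧ (~p | ~r) holds.

(⟸) This fails. Under p = F, r = T, the left side is false but the right side is true.

The forward direction holds; the converse fails.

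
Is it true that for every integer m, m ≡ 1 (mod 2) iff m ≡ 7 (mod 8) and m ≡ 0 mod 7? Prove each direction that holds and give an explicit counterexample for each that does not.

Forward direction. This fails: m = 1 gives 1 ≡ 1 (mod 2) but 1 ≡ 1 (mod 8), so the conjunction on the right does not hold.

Converse. If m ≡ 7 (mod 8) and m ≡ 0 (mod 7), then by the Chinese remainder theorem m ≡ 7 (mod 56). Since 7 ≡ 1 (mod 2) and 2 ∣ 56, we get m ≡ 1 (mod 2).

The forward direction fails; the converse holds.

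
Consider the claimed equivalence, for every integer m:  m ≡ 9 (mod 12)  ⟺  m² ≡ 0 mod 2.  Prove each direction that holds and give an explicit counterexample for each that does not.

Neither implication holds.

Forward direction. This fails: take m = 9. Then 9 ≡ 9 (mod 12), but 9² = 81 ≡ 1 (mod 2), not 0.

Converse. This fails: take m = 0. Then 0² = 0 ≡ 0 (mod 2), yet 0 ≡ 0 (mod 12), not 9.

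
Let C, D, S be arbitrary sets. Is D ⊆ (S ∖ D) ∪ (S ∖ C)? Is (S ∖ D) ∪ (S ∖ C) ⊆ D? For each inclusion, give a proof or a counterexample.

Neither inclusion holds.

Forward inclusion. This inclusion fails. Take C = ∅, D = {1}, S = ∅; then 1 ∈ D but 1 ∉ (S ∖ D) ∪ (S ∖ C).

Reverse inclusion. This inclusion fails. Take C = ∅, D = ∅, S = {1}; then 1 ∈ (S ∖ D) ∪ (S ∖ C) but 1 ∉ D.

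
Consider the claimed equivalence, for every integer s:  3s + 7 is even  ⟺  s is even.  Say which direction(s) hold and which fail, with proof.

Neither direction holds.

(→) This fails: s = 1 gives 3s + 7 = 10, which is even, but 1 is odd, not even.

(←) This also fails: s = 2 is even, but 3s + 7 = 13 is odd, not even.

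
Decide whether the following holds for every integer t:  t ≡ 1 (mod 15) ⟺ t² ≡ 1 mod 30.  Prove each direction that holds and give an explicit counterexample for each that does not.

(⇒) This fails: take t = 16. Then 16 ≡ 1 (mod 15), but 16² = 256 ≡ 16 (mod 30), not 1.

(⇐) This fails: take t = 11. Then 11² = 121 ≡ 1 (mod 30), yet 11 ≡ 11 (mod 15), not 1.

Neither implication holds.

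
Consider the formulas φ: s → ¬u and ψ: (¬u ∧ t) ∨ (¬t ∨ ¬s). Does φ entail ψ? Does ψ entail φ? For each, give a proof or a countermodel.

(⇒) holds; (⇐) fails.

(→) Assume the antecedent. If u is true, the antecedent forces (u = T, t = F, s = F) or (u = T, t = T, s = F), and (¬u ∧ t) ∨ (¬t ∨ ¬s) holds there. If u is false, (¬u ∧ t) ∨ (¬t ∨ ¬s) reduces to true regardless of the other variables. Either way (¬u ∧ t) ∨ (¬t ∨ ¬s) holds.

(←) This fails. Under u = T, t = F, s = T, the left side is false but the right side is true.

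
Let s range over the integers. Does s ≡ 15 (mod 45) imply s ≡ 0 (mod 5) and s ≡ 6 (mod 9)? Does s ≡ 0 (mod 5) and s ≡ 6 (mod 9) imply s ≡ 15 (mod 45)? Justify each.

Both implications hold.

[⇒] Suppose s ≡ 15 (mod 45); write s = 45j + 15. Since 5 ∣ 45, reducing mod 5 gives s ≡ 15 ≡ 0 (mod 5); since 9 ∣ 45, reducing mod 9 gives s ≡ 15 ≡ 6 (mod 9).

[⇐] Conversely, if s ≡ 0 (mod 5) and s ≡ 6 (mod 9), then by the Chinese remainder theorem s ≡ 15 (mod 45). This is exactly s ≡ 15 (mod 45).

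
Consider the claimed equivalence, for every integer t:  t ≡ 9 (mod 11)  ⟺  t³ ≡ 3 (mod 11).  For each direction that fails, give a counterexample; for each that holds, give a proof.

(→) Suppose t ≡ 9 (mod 11). Write t = 11j + 9. Then (11j + 9)³ = 1331j³ + 3267j² + 2673j + 729 = 11(121j³ + 297j² + 243j + 66) + 3, so t³ ≡ 3 (mod 11).

(←) Conversely, suppose t³ ≡ 3 (mod 11). The only residue r in {0, …, 10} with r³ ≡ 3 (mod 11) is r = 9, so t ≡ 9 (mod 11).

Both directions hold.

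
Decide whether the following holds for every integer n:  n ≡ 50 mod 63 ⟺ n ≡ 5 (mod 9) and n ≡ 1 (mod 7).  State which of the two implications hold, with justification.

The biconditional holds.

(→) Suppose n ≡ 50 (mod 63); write n = 63j + 50. Since 9 ∣ 63, reducing mod 9 gives n ≡ 50 ≡ 5 (mod 9); since 7 ∣ 63, reducing mod 7 gives n ≡ 50 ≡ 1 (mod 7).

(←) Conversely, if n ≡ 5 (mod 9) and n ≡ 1 (mod 7), then by the Chinese remainder theorem n ≡ 50 (mod 63). This is exactly n ≡ 50 (mod 63).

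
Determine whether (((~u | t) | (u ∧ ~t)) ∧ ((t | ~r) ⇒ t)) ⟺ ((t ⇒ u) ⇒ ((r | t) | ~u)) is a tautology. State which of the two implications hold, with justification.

The forward direction holds; the converse fails.

[⇒] Assume the antecedent. If r is true, (t ⇒ u) ⇒ ((r | t) | ~u) reduces to true regardless of the other variables. If r is false, the antecedent forces (r = F, u = F, t = T) or (r = F, u = T, t = T), and (t ⇒ u) ⇒ ((r | t) | ~u) holds there. Either way (t ⇒ u) ⇒ ((r | t) | ~u) holds.

[⇐] This fails. Under r = F, u = F, t = F, the left side is false but the right side is true.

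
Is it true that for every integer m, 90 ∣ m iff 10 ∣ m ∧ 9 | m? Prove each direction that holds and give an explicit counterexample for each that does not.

(⇐) Suppose 10 ∣ m and 9 ∣ m. Any common multiple of 10 and 9 is a multiple of their lcm; here gcd(10, 9) = 1, so lcm(10, 9) = 10·9 = 90, so 90 ∣ m.

(⇒) If 90 ∣ m, write m = 90q. Since 90 = 9·10, m = 10·(9q), so 10 ∣ m; and since 90 = 10·9, m = 9·(10q), so 9 ∣ m.

The biconditional holds.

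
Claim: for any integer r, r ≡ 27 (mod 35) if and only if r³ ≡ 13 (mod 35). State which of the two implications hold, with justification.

(⇐) This fails: take r = 12. Then 12³ = 1728 ≡ 13 (mod 35), yet 12 ≡ 12 (mod 35), not 27.

(⇒) Suppose r ≡ 27 (mod 35). Write r = 35j + 27. Then (35j + 27)³ = 42875j³ + 99225j² + 76545j + 19683 = 35(1225j³ + 2835j² + 2187j + 562) + 13, so r³ ≡ 13 (mod 35).

Only the forward implication holds.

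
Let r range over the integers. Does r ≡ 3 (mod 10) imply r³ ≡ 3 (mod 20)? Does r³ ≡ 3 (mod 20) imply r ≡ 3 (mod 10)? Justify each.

(⟹) This fails: take r = 3. Then 3 ≡ 3 (mod 10), but 3³ = 27 ≡ 7 (mod 20), not 3.

(⟸) This fails: take r = 7. Then 7³ = 343 ≡ 3 (mod 20), yet 7 ≡ 7 (mod 10), not 3.

(⇒) fails and (⇐) fails.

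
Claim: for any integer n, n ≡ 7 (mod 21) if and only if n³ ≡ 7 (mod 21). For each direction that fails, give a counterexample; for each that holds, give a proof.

(⇒) Suppose n ≡ 7 (mod 21). Write n = 21j + 7. Then (21j + 7)³ = 9261j³ + 9261j² + 3087j + 343 = 21(441j³ + 441j² + 147j + 16) + 7, so n³ ≡ 7 (mod 21).

(⇐) Conversely, suppose n³ ≡ 7 (mod 21). The only residue r in {0, …, 20} with r³ ≡ 7 (mod 21) is r = 7, so n ≡ 7 (mod 21).

Both directions hold; the statement is true.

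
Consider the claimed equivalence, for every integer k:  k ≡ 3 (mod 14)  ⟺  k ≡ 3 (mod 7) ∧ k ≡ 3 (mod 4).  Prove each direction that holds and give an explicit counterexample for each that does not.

(⟹) This fails: k = 17 gives 17 ≡ 3 (mod 14) but 17 ≡ 1 (mod 4), so the conjunction on the right does not hold.

(⟸) Conversely, if k ≡ 3 (mod 7) and k ≡ 3 (mod 4), then by the Chinese remainder theorem k ≡ 3 (mod 28). Since 3 ≡ 3 (mod 14) and 14 ∣ 28, we get k ≡ 3 (mod 14).

The forward direction fails; the converse holds.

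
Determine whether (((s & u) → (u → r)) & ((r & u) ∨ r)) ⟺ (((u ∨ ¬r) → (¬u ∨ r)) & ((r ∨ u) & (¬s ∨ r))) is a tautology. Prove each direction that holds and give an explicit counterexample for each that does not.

The biconditional holds.

[⇒] Assume the antecedent. If s is true, the antecedent forces (s = T, r = T, u = F) or (s = T, r = T, u = T), and the consequent holds there. If s is false, the antecedent forces (s = F, r = T, u = F) or (s = F, r = T, u = T), and the consequent holds there. Either way the consequent holds.

[⇐] Assume the antecedent. If s is true, the antecedent forces (s = T, r = T, u = F) or (s = T, r = T, u = T), and the consequent holds there. If s is false, the antecedent forces (s = F, r = T, u = F) or (s = F, r = T, u = T), and the consequent holds there. Either way the consequent holds.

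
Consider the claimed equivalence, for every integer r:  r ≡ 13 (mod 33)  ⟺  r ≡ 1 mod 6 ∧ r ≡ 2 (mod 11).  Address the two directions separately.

Only the converse holds.

(⟹) This fails: r = 46 gives 46 ≡ 13 (mod 33) but 46 ≡ 4 (mod 6), so the conjunction on the right does not hold.

(⟸) Conversely, if r ≡ 1 (mod 6) and r ≡ 2 (mod 11), then by the Chinese remainder theorem r ≡ 13 (mod 66). Since 13 ≡ 13 (mod 33) and 33 ∣ 66, we get r ≡ 13 (mod 33).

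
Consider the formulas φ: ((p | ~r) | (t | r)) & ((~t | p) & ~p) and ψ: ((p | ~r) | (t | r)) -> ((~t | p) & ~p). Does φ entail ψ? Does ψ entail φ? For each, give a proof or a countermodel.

Both implications hold.

(⇒) Assume the antecedent. If r is true, the antecedent forces (r = T, t = F, p = F), and the consequent holds there. If r is false, the antecedent forces (r = F, t = F, p = F), and the consequent holds there. Either way the consequent holds.

(⇐) Assume the antecedent. If r is true, the antecedent forces (r = T, t = F, p = F), and the consequent holds there. If r is false, the antecedent forces (r = F, t = F, p = F), and the consequent holds there. Either way the consequent holds.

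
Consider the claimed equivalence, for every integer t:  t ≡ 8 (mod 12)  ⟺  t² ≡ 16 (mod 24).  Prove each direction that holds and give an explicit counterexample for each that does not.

[⇒] Suppose t ≡ 8 (mod 12). Working modulo 24, t ∈ {8, 20}; for each such r, r² ≡ 16 (mod 24).

[⇐] This fails: take t = 4. Then 4² = 16 ≡ 16 (mod 24), yet 4 ≡ 4 (mod 12), not 8.

Only the forward implication holds.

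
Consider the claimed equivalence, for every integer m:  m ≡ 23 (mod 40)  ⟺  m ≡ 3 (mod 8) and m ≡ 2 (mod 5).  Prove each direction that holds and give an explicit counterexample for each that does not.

(⟹) This fails: m = 23 gives 23 ≡ 23 (mod 40) but 23 ≡ 7 (mod 8), so the conjunction on the right does not hold.

(⟸) This fails: m = 27 satisfies both congruences on the right (27 ≡ 3 mod 8 and 27 ≡ 2 mod 5) yet 27 ≡ 27 (mod 40), not 23.

Neither direction holds.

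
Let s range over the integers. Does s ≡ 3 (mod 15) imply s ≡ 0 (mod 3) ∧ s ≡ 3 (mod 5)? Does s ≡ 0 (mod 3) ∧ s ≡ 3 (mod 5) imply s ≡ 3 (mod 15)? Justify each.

Converse. If s ≡ 0 (mod 3) and s ≡ 3 (mod 5), then by the Chinese remainder theorem s ≡ 3 (mod 15). This is exactly s ≡ 3 (mod 15).

Forward direction. Suppose s ≡ 3 (mod 15); write s = 15j + 3. Since 3 ∣ 15, reducing mod 3 gives s ≡ 3 ≡ 0 (mod 3); since 5 ∣ 15, reducing mod 5 gives s ≡ 3 (mod 5).

Both directions hold; the statement is true.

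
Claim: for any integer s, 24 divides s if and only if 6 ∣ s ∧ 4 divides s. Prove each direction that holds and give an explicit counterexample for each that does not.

(→) If 24 ∣ s, write s = 24q. Since 24 = 4·6, s = 6·(4q), so 6 ∣ s; and since 24 = 6·4, s = 4·(6q), so 4 ∣ s.

(←) This fails: take s = 12. Both 6 ∣ 12 and 4 ∣ 12, yet 12 is not a multiple of 24 (since 12 = 0·24 + 12), so 24 ∤ 12.

The forward direction holds; the converse fails.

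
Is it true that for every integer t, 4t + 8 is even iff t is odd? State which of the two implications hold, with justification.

(⟹) This fails: take t = 6. Then 4t + 8 = 32, which is even, yet t = 6 is even, not odd.

(⟸) Suppose t is odd. Since 4 is even, 4t is even for every t, so 4t + 8 has the same parity as 8, which is even. Hence 4t + 8 is even.

Not equivalent: only (⇐) holds.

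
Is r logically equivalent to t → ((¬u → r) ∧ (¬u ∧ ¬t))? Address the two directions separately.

Neither implication holds.

(⇒) This fails. Under u = F, t = T, r = T, the left side is true but the right side is false.

(⇐) This fails. Under u = F, t = F, r = F, the left side is false but the right side is true.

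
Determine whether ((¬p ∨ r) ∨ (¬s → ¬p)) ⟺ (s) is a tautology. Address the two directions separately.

(⟹) This fails. Under s = F, r = F, p = F, the left side is true but the right side is false.

(⟸) Assume the antecedent. If s is true, (¬p ∨ r) ∨ (¬s → ¬p) reduces to true regardless of the other variables. If s is false, the antecedent cannot hold. Either way (¬p ∨ r) ∨ (¬s → ¬p) holds.

Only the converse holds.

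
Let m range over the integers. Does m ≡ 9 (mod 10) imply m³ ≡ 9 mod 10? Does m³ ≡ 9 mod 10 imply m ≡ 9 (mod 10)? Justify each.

Both implications hold.

(⟹) Suppose m ≡ 9 (mod 10). Write m = 10j + 9. Then (10j + 9)³ = 1000j³ + 2700j² + 2430j + 729 = 10(100j³ + 270j² + 243j + 72) + 9, so m³ ≡ 9 (mod 10).

(⟸) Conversely, suppose m³ ≡ 9 (mod 10). The only residue r in {0, …, 9} with r³ ≡ 9 (mod 10) is r = 9, so m ≡ 9 (mod 10).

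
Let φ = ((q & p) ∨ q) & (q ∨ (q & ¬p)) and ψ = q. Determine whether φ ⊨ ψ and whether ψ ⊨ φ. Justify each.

(⟹) Assume the antecedent. If p is true, the antecedent forces (p = T, q = T), and q holds there. If p is false, the antecedent forces (p = F, q = T), and q holds there. Either way q holds.

(⟸) Assume the antecedent. If p is true, the antecedent forces (p = T, q = T), and ((q & p) ∨ q) & (q ∨ (q & ¬p)) holds there. If p is false, the antecedent forces (p = F, q = T), and ((q & p) ∨ q) & (q ∨ (q & ¬p)) holds there. Either way ((q & p) ∨ q) & (q ∨ (q & ¬p)) holds.

Equivalent; both directions hold.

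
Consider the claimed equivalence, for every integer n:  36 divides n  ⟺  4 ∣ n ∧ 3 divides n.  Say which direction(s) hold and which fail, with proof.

Only the forward direction holds.

[⇒] If 36 ∣ n, write n = 36q. Since 36 = 9·4, n = 4·(9q), so 4 ∣ n; and since 36 = 12·3, n = 3·(12q), so 3 ∣ n.

[⇐] This fails: take n = 12. Both 4 ∣ 12 and 3 ∣ 12, yet 12 is not a multiple of 36 (since 12 = 0·36 + 12), so 36 ∤ 12.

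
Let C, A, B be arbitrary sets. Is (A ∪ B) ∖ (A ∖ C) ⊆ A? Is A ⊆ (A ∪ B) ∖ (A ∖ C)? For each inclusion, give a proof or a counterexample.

Forward inclusion. This inclusion fails. Take C = ∅, A = ∅, B = {1}; then 1 ∈ (A ∪ B) ∖ (A ∖ C) but 1 ∉ A.

Reverse inclusion. This inclusion fails. Take C = ∅, A = {1}, B = ∅; then 1 ∈ A but 1 ∉ (A ∪ B) ∖ (A ∖ C).

Both inclusions fail.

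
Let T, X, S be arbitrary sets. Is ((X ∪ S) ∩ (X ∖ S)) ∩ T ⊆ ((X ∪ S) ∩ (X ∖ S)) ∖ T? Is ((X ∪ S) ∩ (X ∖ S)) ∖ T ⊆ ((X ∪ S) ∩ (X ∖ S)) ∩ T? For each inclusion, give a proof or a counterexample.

Both inclusions fail.

(⊆) This inclusion fails. Take T = {1}, X = {1}, S = ∅; then 1 ∈ ((X ∪ S) ∩ (X ∖ S)) ∩ T but 1 ∉ ((X ∪ S) ∩ (X ∖ S)) ∖ T.

(⊇) This inclusion fails. Take T = ∅, X = {1}, S = ∅; then 1 ∈ ((X ∪ S) ∩ (X ∖ S)) ∖ T but 1 ∉ ((X ∪ S) ∩ (X ∖ S)) ∩ T.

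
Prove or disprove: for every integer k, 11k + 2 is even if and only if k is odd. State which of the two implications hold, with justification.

[⇒] This fails: k = 6 gives 11k + 2 = 68, which is even, but 6 is even, not odd.

[⇐] This also fails: k = 1 is odd, but 11k + 2 = 13 is odd, not even.

Both directions fail.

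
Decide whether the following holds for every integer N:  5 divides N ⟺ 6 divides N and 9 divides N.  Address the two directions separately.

Neither direction holds.

[⇒] This fails: take N = 5. Certainly 5 ∣ 5, but 6 ∤ 5.

[⇐] This fails: take N = 18. Both 6 ∣ 18 and 9 ∣ 18, yet 18 is not a multiple of 5 (since 18 = 3·5 + 3), so 5 ∤ 18.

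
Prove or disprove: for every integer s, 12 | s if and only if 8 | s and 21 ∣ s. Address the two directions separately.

Not equivalent: only (⇐) holds.

Forward direction. This fails: take s = 12. Certainly 12 ∣ 12, but 8 ∤ 12.

Converse. Suppose 8 ∣ s and 21 ∣ s. Any common multiple of 8 and 21 is a multiple of their lcm; here gcd(8, 21) = 1, so lcm(8, 21) = 8·21 = 168, so 168 ∣ s. Since 12 ∣ 168, it follows that 12 ∣ s.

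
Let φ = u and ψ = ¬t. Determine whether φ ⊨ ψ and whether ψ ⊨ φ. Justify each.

Neither implication holds.

(⇒) This fails. Under u = T, t = T, the left side is true but the right side is false.

(⇐) This fails. Under u = F, t = F, the left side is false but the right side is true.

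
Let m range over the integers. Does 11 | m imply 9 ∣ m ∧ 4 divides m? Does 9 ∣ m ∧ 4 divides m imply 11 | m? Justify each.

Both directions fail.

(⟹) This fails: take m = 11. Certainly 11 ∣ 11, but 9 ∤ 11.

(⟸) This fails: take m = 36. Both 9 ∣ 36 and 4 ∣ 36, yet 36 is not a multiple of 11 (since 36 = 3·11 + 3), so 11 ∤ 36.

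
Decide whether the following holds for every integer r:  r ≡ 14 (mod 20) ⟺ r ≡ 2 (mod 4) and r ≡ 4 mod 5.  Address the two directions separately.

Both directions hold; the statement is true.

Forward direction. Suppose r ≡ 14 (mod 20); write r = 20j + 14. Since 4 ∣ 20, reducing mod 4 gives r ≡ 14 ≡ 2 (mod 4); since 5 ∣ 20, reducing mod 5 gives r ≡ 14 ≡ 4 (mod 5).

Converse. If r ≡ 2 (mod 4) and r ≡ 4 (mod 5), then by the Chinese remainder theorem r ≡ 14 (mod 20). This is exactly r ≡ 14 (mod 20).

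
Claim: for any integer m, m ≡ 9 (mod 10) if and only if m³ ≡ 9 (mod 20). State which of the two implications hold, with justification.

The forward direction fails; the converse holds.

(→) This fails: take m = 19. Then 19 ≡ 9 (mod 10), but 19³ = 6859 ≡ 19 (mod 20), not 9.

(←) Conversely, the residues r modulo 20 with r³ ≡ 9 (mod 20) are exactly {9}, and each is ≡ 9 (mod 10).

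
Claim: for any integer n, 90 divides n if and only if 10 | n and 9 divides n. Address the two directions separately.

(⟹) If 90 ∣ n, write n = 90q. Since 90 = 9·10, n = 10·(9q), so 10 ∣ n; and since 90 = 10·9, n = 9·(10q), so 9 ∣ n.

(⟸) Suppose 10 ∣ n and 9 ∣ n. Any common multiple of 10 and 9 is a multiple of their lcm; here gcd(10, 9) = 1, so lcm(10, 9) = 10·9 = 90, so 90 ∣ n.

Both directions hold.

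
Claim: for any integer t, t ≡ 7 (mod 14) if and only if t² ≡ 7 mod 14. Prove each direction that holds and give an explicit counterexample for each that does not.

Both directions hold.

(⇒) Suppose t ≡ 7 (mod 14). Write t = 14j + 7. Then (14j + 7)² = 196j² + 196j + 49 = 14(14j² + 14j + 3) + 7, so t² ≡ 7 (mod 14).

(⇐) Conversely, suppose t² ≡ 7 (mod 14). The only residue r in {0, …, 13} with r² ≡ 7 (mod 14) is r = 7, so t ≡ 7 (mod 14).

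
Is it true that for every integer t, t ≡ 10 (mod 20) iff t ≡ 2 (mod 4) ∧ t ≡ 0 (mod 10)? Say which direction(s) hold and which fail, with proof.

Both directions hold.

(⇒) Suppose t ≡ 10 (mod 20); write t = 20j + 10. Since 4 ∣ 20, reducing mod 4 gives t ≡ 10 ≡ 2 (mod 4); since 10 ∣ 20, reducing mod 10 gives t ≡ 10 ≡ 0 (mod 10).

(⇐) Conversely, if t ≡ 2 (mod 4) and t ≡ 0 (mod 10), then by the Chinese remainder theorem t ≡ 10 (mod 20). This is exactly t ≡ 10 (mod 20).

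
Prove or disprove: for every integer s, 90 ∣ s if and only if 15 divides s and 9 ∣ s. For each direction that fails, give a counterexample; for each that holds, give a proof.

Only the forward direction holds.

Forward direction. If 90 ∣ s, write s = 90q. Since 90 = 6·15, s = 15·(6q), so 15 ∣ s; and since 90 = 10·9, s = 9·(10q), so 9 ∣ s.

Converse. This fails: take s = 45. Both 15 ∣ 45 and 9 ∣ 45, yet 45 is not a multiple of 90 (since 45 = 0·90 + 45), so 90 ∤ 45.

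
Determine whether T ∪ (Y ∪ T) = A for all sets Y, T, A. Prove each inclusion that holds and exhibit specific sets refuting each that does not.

Forward inclusion. This inclusion fails. Take Y = {1}, T = ∅, A = ∅; then 1 ∈ T ∪ (Y ∪ T) but 1 ∉ A.

Reverse inclusion. This inclusion fails. Take Y = ∅, T = ∅, A = {1}; then 1 ∈ A but 1 ∉ T ∪ (Y ∪ T).

Both inclusions fail.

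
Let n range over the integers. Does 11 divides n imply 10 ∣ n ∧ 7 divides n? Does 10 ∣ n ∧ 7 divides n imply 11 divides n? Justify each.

Both directions fail.

(⟹) This fails: take n = 11. Certainly 11 ∣ 11, but 10 ∤ 11.

(⟸) This fails: take n = 70. Both 10 ∣ 70 and 7 ∣ 70, yet 70 is not a multiple of 11 (since 70 = 6·11 + 4), so 11 ∤ 70.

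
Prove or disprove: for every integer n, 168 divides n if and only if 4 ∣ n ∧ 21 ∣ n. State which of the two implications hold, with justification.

(⇒) If 168 ∣ n, write n = 168q. Since 168 = 42·4, n = 4·(42q), so 4 ∣ n; and since 168 = 8·21, n = 21·(8q), so 21 ∣ n.

(⇐) This fails: take n = 84. Both 4 ∣ 84 and 21 ∣ 84, yet 84 is not a multiple of 168 (since 84 = 0·168 + 84), so 168 ∤ 84.

Only the forward direction holds.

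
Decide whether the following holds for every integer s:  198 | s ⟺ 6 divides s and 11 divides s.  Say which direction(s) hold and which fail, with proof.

(⇒) If 198 ∣ s, write s = 198q. Since 198 = 33·6, s = 6·(33q), so 6 ∣ s; and since 198 = 18·11, s = 11·(18q), so 11 ∣ s.

(⇐) This fails: take s = 66. Both 6 ∣ 66 and 11 ∣ 66, yet 66 is not a multiple of 198 (since 66 = 0·198 + 66), so 198 ∤ 66.

Not equivalent: only (⇒) holds.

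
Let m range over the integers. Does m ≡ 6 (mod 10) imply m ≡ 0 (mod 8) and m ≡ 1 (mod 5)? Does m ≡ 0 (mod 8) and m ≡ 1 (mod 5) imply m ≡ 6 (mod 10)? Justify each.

(→) This fails: m = 26 gives 26 ≡ 6 (mod 10) but 26 ≡ 2 (mod 8), so the conjunction on the right does not hold.

(←) Conversely, if m ≡ 0 (mod 8) and m ≡ 1 (mod 5), then by the Chinese remainder theorem m ≡ 16 (mod 40). Since 16 ≡ 6 (mod 10) and 10 ∣ 40, we get m ≡ 6 (mod 10).

Only the reverse direction holds.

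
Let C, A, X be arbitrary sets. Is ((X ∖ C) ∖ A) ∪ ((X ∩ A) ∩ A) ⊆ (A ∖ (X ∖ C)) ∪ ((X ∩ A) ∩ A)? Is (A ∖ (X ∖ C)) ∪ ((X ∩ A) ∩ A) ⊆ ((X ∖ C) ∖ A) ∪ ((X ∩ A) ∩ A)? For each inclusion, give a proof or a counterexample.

Neither inclusion holds.

(⊆) This inclusion fails. Take C = ∅, A = ∅, X = {1}; then 1 ∈ ((X ∖ C) ∖ A) ∪ ((X ∩ A) ∩ A) but 1 ∉ (A ∖ (X ∖ C)) ∪ ((X ∩ A) ∩ A).

(⊇) This inclusion fails. Take C = ∅, A = {1}, X = ∅; then 1 ∈ (A ∖ (X ∖ C)) ∪ ((X ∩ A) ∩ A) but 1 ∉ ((X ∖ C) ∖ A) ∪ ((X ∩ A) ∩ A).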